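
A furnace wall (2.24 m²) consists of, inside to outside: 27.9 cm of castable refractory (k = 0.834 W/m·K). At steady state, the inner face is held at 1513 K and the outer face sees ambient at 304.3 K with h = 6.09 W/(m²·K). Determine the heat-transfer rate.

Resistance network (inner→outer):
  R_castable refractory = L/(kA) = 0.279/(0.834·2.24) = 0.1493 K/W
  R_conv,out = 1/(hA) = 1/(6.09·2.24) = 0.07331 K/W
ΣR = 0.1493 + 0.07331 = 0.2226 K/W
Q = ΔT/ΣR = (1513 K − 304.3 K)/0.2226 = 5430 W

Q = 5.43 kW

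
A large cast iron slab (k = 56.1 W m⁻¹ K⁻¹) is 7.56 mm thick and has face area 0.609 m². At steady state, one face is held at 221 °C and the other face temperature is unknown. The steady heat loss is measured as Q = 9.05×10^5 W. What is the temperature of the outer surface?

Series resistances:
  R_cast iron = L/(kA) = 0.00756/(56.1·0.609) = 2.213×10^-4 K/W
ΣR = 2.213×10^-4 K/W
ΔT = Q·ΣR = 9.05×10^5 × 2.213×10^-4 = 200.3 K
Heat flows outward, so T_out = T_in − ΔT = 221 − 200.3 = 20.7 °C

T_out = 20.7 °C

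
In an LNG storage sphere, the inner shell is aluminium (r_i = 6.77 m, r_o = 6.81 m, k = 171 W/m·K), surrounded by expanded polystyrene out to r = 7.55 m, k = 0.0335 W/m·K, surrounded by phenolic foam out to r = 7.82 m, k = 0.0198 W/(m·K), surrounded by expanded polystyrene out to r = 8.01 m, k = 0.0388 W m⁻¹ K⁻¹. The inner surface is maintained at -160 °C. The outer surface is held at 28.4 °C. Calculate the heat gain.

Q = 3.20 kW

Treat each layer as a resistance in series:
  R_aluminium = (1/6.77 − 1/6.81)/(4πk) = 8.676×10^-4/(4π·171) = 4.038×10^-7 K/W
  R_expanded polystyrene = (1/6.81 − 1/7.55)/(4πk) = 0.01439/(4π·0.0335) = 0.03419 K/W
  R_phenolic foam = (1/7.55 − 1/7.82)/(4πk) = 0.004573/(4π·0.0198) = 0.01838 K/W
  R_expanded polystyrene = (1/7.82 − 1/8.01)/(4πk) = 0.003033/(4π·0.0388) = 0.006221 K/W
ΣR = 4.038×10^-7 + 0.03419 + 0.01838 + 0.006221 = 0.05879 K/W
Q = ΔT/ΣR = (-160 °C − 28.4 °C)/0.05879 = -3200 W
(Negative Q ⇒ heat flows inward; heat gain = 3200 W.)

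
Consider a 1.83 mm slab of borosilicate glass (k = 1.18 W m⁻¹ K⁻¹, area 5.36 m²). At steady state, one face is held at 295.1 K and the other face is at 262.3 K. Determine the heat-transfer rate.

Q = kA·ΔT/L = 1.18 × 5.36 × |295.1 K − 262.3 K| / 0.00183 = 1.13×10^5 W

Q = 1.13×10^5 W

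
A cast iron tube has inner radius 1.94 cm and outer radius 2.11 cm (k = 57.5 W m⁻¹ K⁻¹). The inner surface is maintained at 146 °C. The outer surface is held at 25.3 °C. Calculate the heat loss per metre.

Q' = 519 kW/m

Q' = 2πk·ΔT/ln(r₂/r₁) = 2π × 57.5 × 120.7 / ln(0.0211/0.0194) = 5.19×10^5 W/m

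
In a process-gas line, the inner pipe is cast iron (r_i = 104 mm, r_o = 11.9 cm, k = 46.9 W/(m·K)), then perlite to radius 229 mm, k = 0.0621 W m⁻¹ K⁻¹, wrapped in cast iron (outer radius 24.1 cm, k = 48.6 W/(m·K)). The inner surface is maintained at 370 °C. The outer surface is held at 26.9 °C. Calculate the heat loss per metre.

Q' = 204 W/m

Treat each layer as a resistance in series:
  R'_cast iron = ln(0.119/0.104)/(2πk) = 0.1347/(2π·46.9) = 4.572×10^-4 m·K/W
  R'_perlite = ln(0.229/0.119)/(2πk) = 0.6546/(2π·0.0621) = 1.678 m·K/W
  R'_cast iron = ln(0.241/0.229)/(2πk) = 0.05107/(2π·48.6) = 1.673×10^-4 m·K/W
ΣR = 4.572×10^-4 + 1.678 + 1.673×10^-4 = 1.679 m·K/W
Q' = ΔT/ΣR = (370 °C − 26.9 °C)/1.679 = 204 W/m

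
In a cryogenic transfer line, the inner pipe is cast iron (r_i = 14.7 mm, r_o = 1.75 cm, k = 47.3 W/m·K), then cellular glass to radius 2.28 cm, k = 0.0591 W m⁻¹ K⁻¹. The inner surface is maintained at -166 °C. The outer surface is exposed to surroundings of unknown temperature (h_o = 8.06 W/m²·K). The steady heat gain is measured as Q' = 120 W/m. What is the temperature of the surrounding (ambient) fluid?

T_out = 23.5 °C

Series resistances:
  R'_cast iron = ln(0.0175/0.0147)/(2πk) = 0.1744/(2π·47.3) = 5.867×10^-4 m·K/W
  R'_cellular glass = ln(0.0228/0.0175)/(2πk) = 0.2646/(2π·0.0591) = 0.7125 m·K/W
  R'_conv,out = 1/(2πr h) = 1/(2π·0.0228·8.06) = 0.8661 m·K/W
ΣR = 1.579 m·K/W
ΔT = Q'·ΣR = 120 × 1.579 = 189.5 K
Heat flows inward, so T_out = T_in + ΔT = -166 + 189.5 = 23.5 °C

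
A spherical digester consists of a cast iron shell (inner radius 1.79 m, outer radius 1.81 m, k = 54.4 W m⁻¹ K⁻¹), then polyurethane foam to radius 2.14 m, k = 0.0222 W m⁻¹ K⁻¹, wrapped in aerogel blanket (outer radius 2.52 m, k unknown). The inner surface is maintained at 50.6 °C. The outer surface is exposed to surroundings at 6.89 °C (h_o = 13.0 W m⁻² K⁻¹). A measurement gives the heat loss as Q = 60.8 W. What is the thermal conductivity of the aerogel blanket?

ΣR = ΔT/Q = |50.6 − 6.89|/60.8 = 0.7189 K/W
Known resistances:
  R_cast iron = (1/1.79 − 1/1.81)/(4πk) = 0.006173/(4π·54.4) = 9.030×10^-6 K/W
  R_polyurethane foam = (1/1.81 − 1/2.14)/(4πk) = 0.08520/(4π·0.0222) = 0.3054 K/W
  R_conv,out = 1/(4πr²h) = 1/(4π·2.52²·13.0) = 9.639×10^-4 K/W
R_aerogel blanket = ΣR − ΣR_known = 0.7189 − 0.3064 = 0.4125 K/W
(1/r₁−1/r₂)/(4πk) = 0.4125 ⇒ k = 0.07046/(4π·0.4125) = 0.0136 W/m·K

k = 0.0136 W/m·K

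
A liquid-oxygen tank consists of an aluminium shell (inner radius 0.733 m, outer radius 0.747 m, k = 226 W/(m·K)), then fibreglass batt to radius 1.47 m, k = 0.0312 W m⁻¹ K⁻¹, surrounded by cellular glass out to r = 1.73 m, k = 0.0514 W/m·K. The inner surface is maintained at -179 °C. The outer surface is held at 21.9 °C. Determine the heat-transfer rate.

Q = 109 W

Resistance network (inner→outer):
  R_aluminium = (1/0.733 − 1/0.747)/(4πk) = 0.02557/(4π·226) = 9.003×10^-6 K/W
  R_fibreglass batt = (1/0.747 − 1/1.47)/(4πk) = 0.6584/(4π·0.0312) = 1.679 K/W
  R_cellular glass = (1/1.47 − 1/1.73)/(4πk) = 0.1022/(4π·0.0514) = 0.1583 K/W
ΣR = 9.003×10^-6 + 1.679 + 0.1583 = 1.837 K/W
Q = ΔT/ΣR = (-179 °C − 21.9 °C)/1.837 = -109 W
(Negative Q ⇒ heat flows inward; heat gain = 109 W.)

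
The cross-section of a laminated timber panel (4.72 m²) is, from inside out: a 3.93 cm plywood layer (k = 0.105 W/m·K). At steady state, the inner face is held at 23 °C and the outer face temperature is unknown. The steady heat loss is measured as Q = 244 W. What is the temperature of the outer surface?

Series resistances:
  R_plywood = L/(kA) = 0.0393/(0.105·4.72) = 0.07930 K/W
ΣR = 0.07930 K/W
ΔT = Q·ΣR = 244 × 0.07930 = 19.35 K
Heat flows outward, so T_out = T_in − ΔT = 23 − 19.35 = 3.65 °C

T_out = 3.65 °C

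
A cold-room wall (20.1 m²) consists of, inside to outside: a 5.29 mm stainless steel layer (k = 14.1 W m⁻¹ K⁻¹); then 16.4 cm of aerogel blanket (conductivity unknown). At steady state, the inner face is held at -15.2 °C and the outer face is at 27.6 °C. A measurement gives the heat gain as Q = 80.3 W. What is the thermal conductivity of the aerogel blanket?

k = 0.0153 W/m·K

ΣR = ΔT/Q = |-15.2 − 27.6|/80.3 = 0.5330 K/W
Known resistances:
  R_stainless steel = L/(kA) = 0.00529/(14.1·20.1) = 1.867×10^-5 K/W
R_aerogel blanket = ΣR − ΣR_known = 0.5330 − 1.867×10^-5 = 0.5330 K/W
L/(kA) = 0.5330 ⇒ k = 0.164/(0.5330·20.1) = 0.0153 W/m·K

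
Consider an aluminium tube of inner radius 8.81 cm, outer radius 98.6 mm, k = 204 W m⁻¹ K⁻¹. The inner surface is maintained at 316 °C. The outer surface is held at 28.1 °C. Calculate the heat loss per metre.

Q' = 3.28×10^6 W/m

Q' = 2πk·ΔT/ln(r₂/r₁) = 2π × 204 × 287.9 / ln(0.0986/0.0881) = 3.28×10^6 W/m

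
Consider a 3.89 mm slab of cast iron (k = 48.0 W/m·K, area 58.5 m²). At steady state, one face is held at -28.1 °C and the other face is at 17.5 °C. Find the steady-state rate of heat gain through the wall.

Q = kA·ΔT/L = 48.0 × 58.5 × |-28.1 °C − 17.5 °C| / 0.00389 = 3.29×10^7 W

Q = 32900 kW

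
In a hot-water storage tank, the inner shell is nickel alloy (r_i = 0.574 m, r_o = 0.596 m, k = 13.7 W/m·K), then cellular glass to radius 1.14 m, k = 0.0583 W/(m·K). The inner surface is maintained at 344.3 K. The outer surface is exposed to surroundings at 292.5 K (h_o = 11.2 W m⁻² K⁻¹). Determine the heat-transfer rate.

Q = 47.1 W

Treat each layer as a resistance in series:
  R_nickel alloy = (1/0.574 − 1/0.596)/(4πk) = 0.06431/(4π·13.7) = 3.735×10^-4 K/W
  R_cellular glass = (1/0.596 − 1/1.14)/(4πk) = 0.8007/(4π·0.0583) = 1.093 K/W
  R_conv,out = 1/(4πr²h) = 1/(4π·1.14²·11.2) = 0.005467 K/W
ΣR = 3.735×10^-4 + 1.093 + 0.005467 = 1.099 K/W
Q = ΔT/ΣR = (344.3 K − 292.5 K)/1.099 = 47.1 W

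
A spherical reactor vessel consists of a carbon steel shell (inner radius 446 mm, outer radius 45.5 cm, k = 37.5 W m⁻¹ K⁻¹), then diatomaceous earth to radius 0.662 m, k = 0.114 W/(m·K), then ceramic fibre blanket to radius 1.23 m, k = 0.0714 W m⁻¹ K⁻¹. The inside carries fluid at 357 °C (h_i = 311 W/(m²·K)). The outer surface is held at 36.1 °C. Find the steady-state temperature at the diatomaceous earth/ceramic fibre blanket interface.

T = 234 °C

Resistance network (inner→outer):
  R_conv,in = 1/(4πr²h) = 1/(4π·0.446²·311) = 0.001286 K/W
  R_carbon steel = (1/0.446 − 1/0.455)/(4πk) = 0.04435/(4π·37.5) = 9.411×10^-5 K/W
  R_diatomaceous earth = (1/0.455 − 1/0.662)/(4πk) = 0.6872/(4π·0.114) = 0.4797 K/W
  R_ceramic fibre blanket = (1/0.662 − 1/1.23)/(4πk) = 0.6976/(4π·0.0714) = 0.7775 K/W
ΣR = 0.001286 + 9.411×10^-5 + 0.4797 + 0.7775 = 1.259 K/W
Q = ΔT/ΣR = (357 °C − 36.1 °C)/1.259 = 254.9 W
From the inner boundary to the diatomaceous earth/ceramic fibre blanket interface, ΣR_partial = 0.4811 K/W.
T_interface = T_in − Q·ΣR_partial = 357 °C − (254.9)(0.4811) = 234 °C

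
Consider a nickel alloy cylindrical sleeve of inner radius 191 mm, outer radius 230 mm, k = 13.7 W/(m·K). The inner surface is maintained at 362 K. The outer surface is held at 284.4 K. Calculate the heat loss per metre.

Q' = 2πk·ΔT/ln(r₂/r₁) = 2π × 13.7 × 77.6 / ln(0.230/0.191) = 36000 W/m

Q' = 36.0 kW/m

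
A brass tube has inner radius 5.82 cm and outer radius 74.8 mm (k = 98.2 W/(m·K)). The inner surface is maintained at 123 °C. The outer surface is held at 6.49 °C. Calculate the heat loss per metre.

Q' = 2πk·ΔT/ln(r₂/r₁) = 2π × 98.2 × 116.51 / ln(0.0748/0.0582) = 2.86×10^5 W/m

Q' = 286 kW/m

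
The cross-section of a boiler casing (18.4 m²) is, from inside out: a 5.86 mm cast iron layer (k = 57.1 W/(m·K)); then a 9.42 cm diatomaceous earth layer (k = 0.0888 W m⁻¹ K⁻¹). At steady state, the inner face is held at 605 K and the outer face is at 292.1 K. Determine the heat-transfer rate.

Q = 5430 W

Resistance network (inner→outer):
  R_cast iron = L/(kA) = 0.00586/(57.1·18.4) = 5.578×10^-6 K/W
  R_diatomaceous earth = L/(kA) = 0.0942/(0.0888·18.4) = 0.05765 K/W
ΣR = 5.578×10^-6 + 0.05765 = 0.05766 K/W
Q = ΔT/ΣR = (605 K − 292.1 K)/0.05766 = 5430 W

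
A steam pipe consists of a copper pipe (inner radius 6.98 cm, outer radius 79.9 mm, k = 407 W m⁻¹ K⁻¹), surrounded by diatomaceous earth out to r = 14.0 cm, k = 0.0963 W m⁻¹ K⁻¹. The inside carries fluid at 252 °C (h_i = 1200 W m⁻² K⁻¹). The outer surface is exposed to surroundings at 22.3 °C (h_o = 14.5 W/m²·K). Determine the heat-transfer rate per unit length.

Q' = 228 W/m

Treat each layer as a resistance in series:
  R'_conv,in = 1/(2πr h) = 1/(2π·0.0698·1200) = 0.001900 m·K/W
  R'_copper = ln(0.0799/0.0698)/(2πk) = 0.1351/(2π·407) = 5.285×10^-5 m·K/W
  R'_diatomaceous earth = ln(0.140/0.0799)/(2πk) = 0.5609/(2π·0.0963) = 0.9269 m·K/W
  R'_conv,out = 1/(2πr h) = 1/(2π·0.140·14.5) = 0.07840 m·K/W
ΣR = 0.001900 + 5.285×10^-5 + 0.9269 + 0.07840 = 1.007 m·K/W
Q' = ΔT/ΣR = (252 °C − 22.3 °C)/1.007 = 228 W/m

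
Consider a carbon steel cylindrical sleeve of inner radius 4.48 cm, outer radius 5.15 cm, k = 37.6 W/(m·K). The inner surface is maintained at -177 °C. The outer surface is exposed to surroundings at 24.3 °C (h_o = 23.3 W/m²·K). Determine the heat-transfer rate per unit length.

Q' = 1510 W/m

Series thermal resistances, inner to outer:
  R'_carbon steel = ln(0.0515/0.0448)/(2πk) = 0.1394/(2π·37.6) = 5.899×10^-4 m·K/W
  R'_conv,out = 1/(2πr h) = 1/(2π·0.0515·23.3) = 0.1326 m·K/W
ΣR = 5.899×10^-4 + 0.1326 = 0.1332 m·K/W
Q' = ΔT/ΣR = (-177 °C − 24.3 °C)/0.1332 = -1510 W/m
(Negative Q' ⇒ heat flows inward; heat gain = 1510 W/m.)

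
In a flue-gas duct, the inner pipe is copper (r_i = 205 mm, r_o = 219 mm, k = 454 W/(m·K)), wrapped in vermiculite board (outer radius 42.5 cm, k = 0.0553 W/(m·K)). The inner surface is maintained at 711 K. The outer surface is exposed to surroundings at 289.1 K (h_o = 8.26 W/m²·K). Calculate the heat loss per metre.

Series thermal resistances, inner to outer:
  R'_copper = ln(0.219/0.205)/(2πk) = 0.06606/(2π·454) = 2.316×10^-5 m·K/W
  R'_vermiculite board = ln(0.425/0.219)/(2πk) = 0.6630/(2π·0.0553) = 1.908 m·K/W
  R'_conv,out = 1/(2πr h) = 1/(2π·0.425·8.26) = 0.04534 m·K/W
ΣR = 2.316×10^-5 + 1.908 + 0.04534 = 1.953 m·K/W
Q' = ΔT/ΣR = (711 K − 289.1 K)/1.953 = 216 W/m

Q' = 216 W/m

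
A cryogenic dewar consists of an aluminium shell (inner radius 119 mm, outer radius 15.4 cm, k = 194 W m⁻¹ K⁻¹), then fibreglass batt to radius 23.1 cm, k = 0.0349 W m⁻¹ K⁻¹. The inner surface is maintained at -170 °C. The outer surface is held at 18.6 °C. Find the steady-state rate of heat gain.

Q = 38.2 W

Resistance network (inner→outer):
  R_aluminium = (1/0.119 − 1/0.154)/(4πk) = 1.910/(4π·194) = 7.834×10^-4 K/W
  R_fibreglass batt = (1/0.154 − 1/0.231)/(4πk) = 2.165/(4π·0.0349) = 4.935 K/W
ΣR = 7.834×10^-4 + 4.935 = 4.936 K/W
Q = ΔT/ΣR = (-170 °C − 18.6 °C)/4.936 = -38.2 W
(Negative Q ⇒ heat flows inward; heat gain = 38.2 W.)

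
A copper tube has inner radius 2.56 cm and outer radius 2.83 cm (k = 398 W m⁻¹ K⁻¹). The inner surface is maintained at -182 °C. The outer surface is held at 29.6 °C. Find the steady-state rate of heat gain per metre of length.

Q' = 2πk·ΔT/ln(r₂/r₁) = 2π × 398 × 211.6 / ln(0.0283/0.0256) = 5.28×10^6 W/m

Q' = 5280 kW/m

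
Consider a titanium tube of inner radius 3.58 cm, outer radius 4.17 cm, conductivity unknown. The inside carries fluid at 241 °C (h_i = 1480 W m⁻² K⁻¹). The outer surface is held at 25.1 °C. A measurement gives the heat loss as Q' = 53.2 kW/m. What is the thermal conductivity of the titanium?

k = 23.0 W/m·K

ΣR = ΔT/Q' = |241 − 25.1|/53200 = 0.004058 m·K/W
Known resistances:
  R'_conv,in = 1/(2πr h) = 1/(2π·0.0358·1480) = 0.003004 m·K/W
R_titanium = ΣR − ΣR_known = 0.004058 − 0.003004 = 0.001054 m·K/W
ln(r₂/r₁)/(2πk) = 0.001054 ⇒ k = 0.1526/(2π·0.001054) = 23.0 W/m·K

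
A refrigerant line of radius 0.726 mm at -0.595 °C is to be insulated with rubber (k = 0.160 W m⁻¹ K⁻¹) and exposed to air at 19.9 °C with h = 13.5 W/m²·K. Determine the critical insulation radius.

r_cr = 1.19 cm

For a cylinder, r_cr = k_ins/h = 0.160/13.5 = 0.0119 m = 1.19 cm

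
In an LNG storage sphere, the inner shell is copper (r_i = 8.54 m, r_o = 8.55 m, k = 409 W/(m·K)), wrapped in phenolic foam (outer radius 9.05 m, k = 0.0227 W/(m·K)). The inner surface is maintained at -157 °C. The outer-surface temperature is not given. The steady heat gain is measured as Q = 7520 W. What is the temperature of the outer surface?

T_out = 13.3 °C

Series resistances:
  R_copper = (1/8.54 − 1/8.55)/(4πk) = 1.370×10^-4/(4π·409) = 2.665×10^-8 K/W
  R_phenolic foam = (1/8.55 − 1/9.05)/(4πk) = 0.006462/(4π·0.0227) = 0.02265 K/W
ΣR = 0.02265 K/W
ΔT = Q·ΣR = 7520 × 0.02265 = 170.3 K
Heat flows inward, so T_out = T_in + ΔT = -157 + 170.3 = 13.3 °C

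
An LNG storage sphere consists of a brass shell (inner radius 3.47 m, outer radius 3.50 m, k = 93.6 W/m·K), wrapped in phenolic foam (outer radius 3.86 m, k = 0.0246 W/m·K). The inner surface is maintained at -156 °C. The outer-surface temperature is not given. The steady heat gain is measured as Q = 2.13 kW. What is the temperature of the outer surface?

Series resistances:
  R_brass = (1/3.47 − 1/3.50)/(4πk) = 0.002470/(4π·93.6) = 2.100×10^-6 K/W
  R_phenolic foam = (1/3.50 − 1/3.86)/(4πk) = 0.02665/(4π·0.0246) = 0.08620 K/W
ΣR = 0.08620 K/W
ΔT = Q·ΣR = 2130 × 0.08620 = 183.6 K
Heat flows inward, so T_out = T_in + ΔT = -156 + 183.6 = 27.6 °C

T_out = 27.6 °C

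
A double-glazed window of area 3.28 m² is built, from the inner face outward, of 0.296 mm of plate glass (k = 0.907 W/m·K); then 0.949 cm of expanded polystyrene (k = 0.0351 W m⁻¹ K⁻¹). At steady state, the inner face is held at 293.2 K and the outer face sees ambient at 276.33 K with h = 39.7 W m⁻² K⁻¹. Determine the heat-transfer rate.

Q = 187 W

Resistance network (inner→outer):
  R_plate glass = L/(kA) = 2.96×10^-4/(0.907·3.28) = 9.950×10^-5 K/W
  R_expanded polystyrene = L/(kA) = 0.00949/(0.0351·3.28) = 0.08243 K/W
  R_conv,out = 1/(hA) = 1/(39.7·3.28) = 0.007680 K/W
ΣR = 9.950×10^-5 + 0.08243 + 0.007680 = 0.09021 K/W
Q = ΔT/ΣR = (293.2 K − 276.33 K)/0.09021 = 187 W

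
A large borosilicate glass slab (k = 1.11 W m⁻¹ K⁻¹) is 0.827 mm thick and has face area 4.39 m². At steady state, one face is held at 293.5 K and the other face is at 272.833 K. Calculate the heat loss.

Q = 1.22×10^5 W

Q = kA·ΔT/L = 1.11 × 4.39 × |293.5 K − 272.833 K| / 8.27×10^-4 = 1.22×10^5 W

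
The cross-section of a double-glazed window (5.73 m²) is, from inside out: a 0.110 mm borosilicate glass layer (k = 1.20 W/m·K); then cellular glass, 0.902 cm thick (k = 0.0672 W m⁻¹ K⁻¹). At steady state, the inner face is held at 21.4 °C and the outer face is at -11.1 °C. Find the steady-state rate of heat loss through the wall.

Q = 1390 W

Resistance network (inner→outer):
  R_borosilicate glass = L/(kA) = 1.10×10^-4/(1.20·5.73) = 1.600×10^-5 K/W
  R_cellular glass = L/(kA) = 0.00902/(0.0672·5.73) = 0.02343 K/W
ΣR = 1.600×10^-5 + 0.02343 = 0.02345 K/W
Q = ΔT/ΣR = (21.4 °C − -11.1 °C)/0.02345 = 1390 W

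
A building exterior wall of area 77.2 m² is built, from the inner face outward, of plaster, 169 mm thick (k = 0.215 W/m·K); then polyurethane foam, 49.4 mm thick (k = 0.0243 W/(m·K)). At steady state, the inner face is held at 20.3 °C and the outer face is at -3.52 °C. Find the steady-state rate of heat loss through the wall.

Q = 652 W

Resistance network (inner→outer):
  R_plaster = L/(kA) = 0.169/(0.215·77.2) = 0.01018 K/W
  R_polyurethane foam = L/(kA) = 0.0494/(0.0243·77.2) = 0.02633 K/W
ΣR = 0.01018 + 0.02633 = 0.03651 K/W
Q = ΔT/ΣR = (20.3 °C − -3.52 °C)/0.03651 = 652 W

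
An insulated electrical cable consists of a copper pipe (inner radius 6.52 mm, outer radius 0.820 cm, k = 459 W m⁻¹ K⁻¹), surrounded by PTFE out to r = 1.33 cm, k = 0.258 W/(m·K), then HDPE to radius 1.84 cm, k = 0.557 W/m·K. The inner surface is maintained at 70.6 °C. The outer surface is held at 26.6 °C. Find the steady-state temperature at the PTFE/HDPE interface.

T = 37.0 °C

Series thermal resistances, inner to outer:
  R'_copper = ln(0.00820/0.00652)/(2πk) = 0.2293/(2π·459) = 7.949×10^-5 m·K/W
  R'_PTFE = ln(0.0133/0.00820)/(2πk) = 0.4836/(2π·0.258) = 0.2983 m·K/W
  R'_HDPE = ln(0.0184/0.0133)/(2πk) = 0.3246/(2π·0.557) = 0.09275 m·K/W
ΣR = 7.949×10^-5 + 0.2983 + 0.09275 = 0.3911 m·K/W
Q' = ΔT/ΣR = (70.6 °C − 26.6 °C)/0.3911 = 112.5 W/m
From the inner boundary to the PTFE/HDPE interface, ΣR_partial = 0.2984 m·K/W.
T_interface = T_in − Q'·ΣR_partial = 70.6 °C − (112.5)(0.2984) = 37.0 °C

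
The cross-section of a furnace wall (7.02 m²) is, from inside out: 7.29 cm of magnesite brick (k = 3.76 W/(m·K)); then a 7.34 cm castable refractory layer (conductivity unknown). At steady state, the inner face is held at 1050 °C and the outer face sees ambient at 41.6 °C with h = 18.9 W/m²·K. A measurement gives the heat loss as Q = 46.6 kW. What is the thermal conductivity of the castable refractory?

ΣR = ΔT/Q = |1050 − 41.6|/46600 = 0.02164 K/W
Known resistances:
  R_magnesite brick = L/(kA) = 0.0729/(3.76·7.02) = 0.002762 K/W
  R_conv,out = 1/(hA) = 1/(18.9·7.02) = 0.007537 K/W
R_castable refractory = ΣR − ΣR_known = 0.02164 − 0.01030 = 0.01134 K/W
L/(kA) = 0.01134 ⇒ k = 0.0734/(0.01134·7.02) = 0.922 W/m·K

k = 0.922 W/m·K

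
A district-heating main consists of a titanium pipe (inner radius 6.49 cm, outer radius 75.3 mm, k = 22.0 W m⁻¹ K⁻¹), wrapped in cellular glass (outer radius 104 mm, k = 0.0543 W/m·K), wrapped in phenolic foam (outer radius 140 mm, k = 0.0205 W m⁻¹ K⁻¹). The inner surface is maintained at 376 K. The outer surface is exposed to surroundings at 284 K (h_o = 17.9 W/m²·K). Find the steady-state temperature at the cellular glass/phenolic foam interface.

Series thermal resistances, inner to outer:
  R'_titanium = ln(0.0753/0.0649)/(2πk) = 0.1486/(2π·22.0) = 0.001075 m·K/W
  R'_cellular glass = ln(0.104/0.0753)/(2πk) = 0.3229/(2π·0.0543) = 0.9465 m·K/W
  R'_phenolic foam = ln(0.140/0.104)/(2πk) = 0.2973/(2π·0.0205) = 2.308 m·K/W
  R'_conv,out = 1/(2πr h) = 1/(2π·0.140·17.9) = 0.06351 m·K/W
ΣR = 0.001075 + 0.9465 + 2.308 + 0.06351 = 3.319 m·K/W
Q' = ΔT/ΣR = (376 K − 284 K)/3.319 = 27.72 W/m
From the inner boundary to the cellular glass/phenolic foam interface, ΣR_partial = 0.9476 m·K/W.
T_interface = T_in − Q'·ΣR_partial = 376 K − (27.72)(0.9476) = 349.7 K

T = 349.7 K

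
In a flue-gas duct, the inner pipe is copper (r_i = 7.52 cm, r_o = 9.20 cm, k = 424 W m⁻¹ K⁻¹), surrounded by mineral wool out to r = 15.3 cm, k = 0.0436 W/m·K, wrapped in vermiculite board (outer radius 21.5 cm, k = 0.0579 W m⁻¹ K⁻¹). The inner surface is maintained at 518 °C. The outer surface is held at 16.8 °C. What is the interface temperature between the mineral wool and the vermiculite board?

T = 185 °C

Treat each layer as a resistance in series:
  R'_copper = ln(0.0920/0.0752)/(2πk) = 0.2016/(2π·424) = 7.569×10^-5 m·K/W
  R'_mineral wool = ln(0.153/0.0920)/(2πk) = 0.5086/(2π·0.0436) = 1.857 m·K/W
  R'_vermiculite board = ln(0.215/0.153)/(2πk) = 0.3402/(2π·0.0579) = 0.9351 m·K/W
ΣR = 7.569×10^-5 + 1.857 + 0.9351 = 2.792 m·K/W
Q' = ΔT/ΣR = (518 °C − 16.8 °C)/2.792 = 179.5 W/m
From the inner boundary to the mineral wool/vermiculite board interface, ΣR_partial = 1.857 m·K/W.
T_interface = T_in − Q'·ΣR_partial = 518 °C − (179.5)(1.857) = 185 °C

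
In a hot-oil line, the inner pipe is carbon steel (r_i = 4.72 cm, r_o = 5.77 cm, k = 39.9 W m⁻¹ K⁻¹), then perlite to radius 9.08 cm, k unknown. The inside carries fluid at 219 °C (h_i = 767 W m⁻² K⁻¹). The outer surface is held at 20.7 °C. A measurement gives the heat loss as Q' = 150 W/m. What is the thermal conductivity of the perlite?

ΣR = ΔT/Q' = |219 − 20.7|/150 = 1.322 m·K/W
Known resistances:
  R'_conv,in = 1/(2πr h) = 1/(2π·0.0472·767) = 0.004396 m·K/W
  R'_carbon steel = ln(0.0577/0.0472)/(2πk) = 0.2009/(2π·39.9) = 8.012×10^-4 m·K/W
R_perlite = ΣR − ΣR_known = 1.322 − 0.005197 = 1.317 m·K/W
ln(r₂/r₁)/(2πk) = 1.317 ⇒ k = 0.4534/(2π·1.317) = 0.0548 W/m·K

k = 0.0548 W/m·K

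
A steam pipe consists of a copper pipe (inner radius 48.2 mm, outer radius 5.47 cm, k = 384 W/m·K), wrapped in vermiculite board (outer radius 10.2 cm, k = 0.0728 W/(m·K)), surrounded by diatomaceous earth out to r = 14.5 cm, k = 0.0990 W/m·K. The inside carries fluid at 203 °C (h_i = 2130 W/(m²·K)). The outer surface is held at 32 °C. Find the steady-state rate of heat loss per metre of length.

Treat each layer as a resistance in series:
  R'_conv,in = 1/(2πr h) = 1/(2π·0.0482·2130) = 0.001550 m·K/W
  R'_copper = ln(0.0547/0.0482)/(2πk) = 0.1265/(2π·384) = 5.243×10^-5 m·K/W
  R'_vermiculite board = ln(0.102/0.0547)/(2πk) = 0.6231/(2π·0.0728) = 1.362 m·K/W
  R'_diatomaceous earth = ln(0.145/0.102)/(2πk) = 0.3518/(2π·0.0990) = 0.5655 m·K/W
ΣR = 0.001550 + 5.243×10^-5 + 1.362 + 0.5655 = 1.929 m·K/W
Q' = ΔT/ΣR = (203 °C − 32 °C)/1.929 = 88.6 W/m

Q' = 88.6 W/m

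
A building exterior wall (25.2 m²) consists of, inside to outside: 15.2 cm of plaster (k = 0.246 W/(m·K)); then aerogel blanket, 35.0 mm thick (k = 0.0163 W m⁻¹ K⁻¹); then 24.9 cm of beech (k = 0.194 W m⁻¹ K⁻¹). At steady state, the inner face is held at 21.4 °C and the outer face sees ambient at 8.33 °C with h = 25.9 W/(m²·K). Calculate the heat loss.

Treat each layer as a resistance in series:
  R_plaster = L/(kA) = 0.152/(0.246·25.2) = 0.02452 K/W
  R_aerogel blanket = L/(kA) = 0.0350/(0.0163·25.2) = 0.08521 K/W
  R_beech = L/(kA) = 0.249/(0.194·25.2) = 0.05093 K/W
  R_conv,out = 1/(hA) = 1/(25.9·25.2) = 0.001532 K/W
ΣR = 0.02452 + 0.08521 + 0.05093 + 0.001532 = 0.1622 K/W
Q = ΔT/ΣR = (21.4 °C − 8.33 °C)/0.1622 = 80.6 W

Q = 80.6 W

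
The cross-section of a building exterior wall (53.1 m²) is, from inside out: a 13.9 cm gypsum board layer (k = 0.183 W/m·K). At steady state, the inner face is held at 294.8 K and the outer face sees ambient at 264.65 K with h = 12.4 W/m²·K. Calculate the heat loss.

Q = 1910 W

Treat each layer as a resistance in series:
  R_gypsum board = L/(kA) = 0.139/(0.183·53.1) = 0.01430 K/W
  R_conv,out = 1/(hA) = 1/(12.4·53.1) = 0.001519 K/W
ΣR = 0.01430 + 0.001519 = 0.01582 K/W
Q = ΔT/ΣR = (294.8 K − 264.65 K)/0.01582 = 1910 W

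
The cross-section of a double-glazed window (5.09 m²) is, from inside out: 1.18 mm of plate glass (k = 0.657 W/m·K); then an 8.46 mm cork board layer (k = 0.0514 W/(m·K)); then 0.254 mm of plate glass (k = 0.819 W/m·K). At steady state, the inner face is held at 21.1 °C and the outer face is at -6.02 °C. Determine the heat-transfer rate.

Resistance network (inner→outer):
  R_plate glass = L/(kA) = 0.00118/(0.657·5.09) = 3.529×10^-4 K/W
  R_cork board = L/(kA) = 0.00846/(0.0514·5.09) = 0.03234 K/W
  R_plate glass = L/(kA) = 2.54×10^-4/(0.819·5.09) = 6.093×10^-5 K/W
ΣR = 3.529×10^-4 + 0.03234 + 6.093×10^-5 = 0.03275 K/W
Q = ΔT/ΣR = (21.1 °C − -6.02 °C)/0.03275 = 828 W

Q = 828 W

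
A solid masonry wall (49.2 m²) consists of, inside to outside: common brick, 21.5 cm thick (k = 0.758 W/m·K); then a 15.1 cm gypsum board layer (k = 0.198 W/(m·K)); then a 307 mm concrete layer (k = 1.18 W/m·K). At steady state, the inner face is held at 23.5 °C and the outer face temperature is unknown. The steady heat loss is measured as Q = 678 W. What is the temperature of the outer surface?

T_out = 5.50 °C

Series resistances:
  R_common brick = L/(kA) = 0.215/(0.758·49.2) = 0.005765 K/W
  R_gypsum board = L/(kA) = 0.151/(0.198·49.2) = 0.01550 K/W
  R_concrete = L/(kA) = 0.307/(1.18·49.2) = 0.005288 K/W
ΣR = 0.02655 K/W
ΔT = Q·ΣR = 678 × 0.02655 = 18.00 K
Heat flows outward, so T_out = T_in − ΔT = 23.5 − 18.00 = 5.50 °C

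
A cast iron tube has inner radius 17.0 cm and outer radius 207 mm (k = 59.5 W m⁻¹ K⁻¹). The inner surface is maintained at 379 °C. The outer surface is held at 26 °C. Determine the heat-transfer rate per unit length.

Q' = 2πk·ΔT/ln(r₂/r₁) = 2π × 59.5 × 353 / ln(0.207/0.170) = 6.70×10^5 W/m

Q' = 670 kW/m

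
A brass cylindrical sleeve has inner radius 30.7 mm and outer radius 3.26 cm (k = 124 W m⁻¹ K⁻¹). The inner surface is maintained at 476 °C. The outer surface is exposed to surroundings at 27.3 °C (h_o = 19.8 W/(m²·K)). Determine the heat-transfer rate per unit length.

Series thermal resistances, inner to outer:
  R'_brass = ln(0.0326/0.0307)/(2πk) = 0.06005/(2π·124) = 7.707×10^-5 m·K/W
  R'_conv,out = 1/(2πr h) = 1/(2π·0.0326·19.8) = 0.2466 m·K/W
ΣR = 7.707×10^-5 + 0.2466 = 0.2467 m·K/W
Q' = ΔT/ΣR = (476 °C − 27.3 °C)/0.2467 = 1820 W/m

Q' = 1820 W/m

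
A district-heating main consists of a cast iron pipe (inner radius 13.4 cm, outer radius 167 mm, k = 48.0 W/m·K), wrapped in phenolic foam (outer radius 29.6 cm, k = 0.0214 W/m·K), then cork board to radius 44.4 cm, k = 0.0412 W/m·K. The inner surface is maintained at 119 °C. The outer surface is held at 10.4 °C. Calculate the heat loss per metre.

Treat each layer as a resistance in series:
  R'_cast iron = ln(0.167/0.134)/(2πk) = 0.2202/(2π·48.0) = 7.300×10^-4 m·K/W
  R'_phenolic foam = ln(0.296/0.167)/(2πk) = 0.5724/(2π·0.0214) = 4.257 m·K/W
  R'_cork board = ln(0.444/0.296)/(2πk) = 0.4055/(2π·0.0412) = 1.566 m·K/W
ΣR = 7.300×10^-4 + 4.257 + 1.566 = 5.824 m·K/W
Q' = ΔT/ΣR = (119 °C − 10.4 °C)/5.824 = 18.6 W/m

Q' = 18.6 W/m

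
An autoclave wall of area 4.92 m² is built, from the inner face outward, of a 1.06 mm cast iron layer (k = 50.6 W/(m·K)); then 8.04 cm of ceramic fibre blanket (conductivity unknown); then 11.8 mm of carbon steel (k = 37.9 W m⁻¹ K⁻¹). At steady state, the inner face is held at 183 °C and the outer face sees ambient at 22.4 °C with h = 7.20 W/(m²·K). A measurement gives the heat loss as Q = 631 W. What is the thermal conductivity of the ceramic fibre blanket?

ΣR = ΔT/Q = |183 − 22.4|/631 = 0.2545 K/W
Known resistances:
  R_cast iron = L/(kA) = 0.00106/(50.6·4.92) = 4.258×10^-6 K/W
  R_carbon steel = L/(kA) = 0.0118/(37.9·4.92) = 6.328×10^-5 K/W
  R_conv,out = 1/(hA) = 1/(7.20·4.92) = 0.02823 K/W
R_ceramic fibre blanket = ΣR − ΣR_known = 0.2545 − 0.02830 = 0.2262 K/W
L/(kA) = 0.2262 ⇒ k = 0.0804/(0.2262·4.92) = 0.0722 W/m·K

k = 0.0722 W/m·K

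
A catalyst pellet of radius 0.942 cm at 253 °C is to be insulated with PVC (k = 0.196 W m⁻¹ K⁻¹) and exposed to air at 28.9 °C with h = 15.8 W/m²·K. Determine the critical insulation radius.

For a sphere, r_cr = 2k_ins/h = 2·0.196/15.8 = 0.0248 m = 2.48 cm

r_cr = 2.48 cm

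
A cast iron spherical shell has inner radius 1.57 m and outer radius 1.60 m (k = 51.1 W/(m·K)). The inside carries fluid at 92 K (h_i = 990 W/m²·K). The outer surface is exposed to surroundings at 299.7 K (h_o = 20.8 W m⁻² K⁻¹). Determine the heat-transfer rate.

Q = 1.34×10^5 W

Series thermal resistances, inner to outer:
  R_conv,in = 1/(4πr²h) = 1/(4π·1.57²·990) = 3.261×10^-5 K/W
  R_cast iron = (1/1.57 − 1/1.60)/(4πk) = 0.01194/(4π·51.1) = 1.860×10^-5 K/W
  R_conv,out = 1/(4πr²h) = 1/(4π·1.60²·20.8) = 0.001494 K/W
ΣR = 3.261×10^-5 + 1.860×10^-5 + 0.001494 = 0.001545 K/W
Q = ΔT/ΣR = (92 K − 299.7 K)/0.001545 = -1.34×10^5 W
(Negative Q ⇒ heat flows inward; heat gain = 1.34×10^5 W.)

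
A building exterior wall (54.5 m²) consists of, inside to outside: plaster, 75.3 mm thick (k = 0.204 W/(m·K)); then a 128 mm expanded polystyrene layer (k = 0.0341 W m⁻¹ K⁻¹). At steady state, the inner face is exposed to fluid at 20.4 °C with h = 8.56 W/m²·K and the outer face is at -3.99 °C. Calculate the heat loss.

Treat each layer as a resistance in series:
  R_conv,in = 1/(hA) = 1/(8.56·54.5) = 0.002144 K/W
  R_plaster = L/(kA) = 0.0753/(0.204·54.5) = 0.006773 K/W
  R_expanded polystyrene = L/(kA) = 0.128/(0.0341·54.5) = 0.06887 K/W
ΣR = 0.002144 + 0.006773 + 0.06887 = 0.07779 K/W
Q = ΔT/ΣR = (20.4 °C − -3.99 °C)/0.07779 = 314 W

Q = 314 W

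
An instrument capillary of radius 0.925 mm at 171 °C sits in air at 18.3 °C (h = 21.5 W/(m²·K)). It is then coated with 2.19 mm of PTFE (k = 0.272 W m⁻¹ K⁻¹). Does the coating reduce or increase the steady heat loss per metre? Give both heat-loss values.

increases: 19.1 → 49.5 W/m

Critical radius for a cylinder: r_cr = k/h = 0.0127 m = 1.27 cm.
Outer radius after coating: r₂ = 9.25×10^-4 + 0.00219 = 0.003115 m.
Since r₁ < r_cr and r₂ ≤ r_cr, the coating moves toward the maximum at r_cr — heat loss rises.
Bare: R = 1/(2πr₁h) = 8.003 m·K/W; Q = 152.7/8.003 = 19.1 W/m.
Coated: R = R_cond + R_conv = 3.087 m·K/W; Q = 152.7/3.087 = 49.5 W/m.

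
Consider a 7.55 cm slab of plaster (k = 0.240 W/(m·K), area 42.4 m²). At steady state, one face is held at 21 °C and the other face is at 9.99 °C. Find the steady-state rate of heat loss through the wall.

Q = kA·ΔT/L = 0.240 × 42.4 × |21 °C − 9.99 °C| / 0.0755 = 1480 W

Q = 1480 W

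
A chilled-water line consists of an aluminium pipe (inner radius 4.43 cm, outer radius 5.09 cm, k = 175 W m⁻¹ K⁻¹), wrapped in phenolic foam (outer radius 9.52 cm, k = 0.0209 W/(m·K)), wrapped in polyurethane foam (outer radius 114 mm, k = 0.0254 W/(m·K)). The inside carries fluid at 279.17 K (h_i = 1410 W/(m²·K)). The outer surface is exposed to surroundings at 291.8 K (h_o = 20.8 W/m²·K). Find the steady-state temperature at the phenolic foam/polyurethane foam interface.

T = 289.3 K

Treat each layer as a resistance in series:
  R'_conv,in = 1/(2πr h) = 1/(2π·0.0443·1410) = 0.002548 m·K/W
  R'_aluminium = ln(0.0509/0.0443)/(2πk) = 0.1389/(2π·175) = 1.263×10^-4 m·K/W
  R'_phenolic foam = ln(0.0952/0.0509)/(2πk) = 0.6261/(2π·0.0209) = 4.768 m·K/W
  R'_polyurethane foam = ln(0.114/0.0952)/(2πk) = 0.1802/(2π·0.0254) = 1.129 m·K/W
  R'_conv,out = 1/(2πr h) = 1/(2π·0.114·20.8) = 0.06712 m·K/W
ΣR = 0.002548 + 1.263×10^-4 + 4.768 + 1.129 + 0.06712 = 5.967 m·K/W
Q' = ΔT/ΣR = (279.17 K − 291.8 K)/5.967 = -2.117 W/m
From the inner boundary to the phenolic foam/polyurethane foam interface, ΣR_partial = 4.771 m·K/W.
T_interface = T_in − Q'·ΣR_partial = 279.17 K − (-2.117)(4.771) = 289.3 K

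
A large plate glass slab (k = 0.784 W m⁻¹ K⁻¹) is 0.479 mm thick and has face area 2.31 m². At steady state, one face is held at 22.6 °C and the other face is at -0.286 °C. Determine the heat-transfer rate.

Q = 86500 W

Q = kA·ΔT/L = 0.784 × 2.31 × |22.6 °C − -0.286 °C| / 4.79×10^-4 = 86500 W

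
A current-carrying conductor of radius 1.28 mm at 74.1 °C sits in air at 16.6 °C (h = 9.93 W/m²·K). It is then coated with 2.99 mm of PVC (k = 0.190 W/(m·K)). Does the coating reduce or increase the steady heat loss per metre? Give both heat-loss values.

increases: 4.59 → 12.1 W/m

Critical radius for a cylinder: r_cr = k/h = 0.0191 m = 1.91 cm.
Outer radius after coating: r₂ = 0.00128 + 0.00299 = 0.00427 m.
Since r₁ < r_cr and r₂ ≤ r_cr, the coating moves toward the maximum at r_cr — heat loss rises.
Bare: R = 1/(2πr₁h) = 12.52 m·K/W; Q = 57.5/12.52 = 4.59 W/m.
Coated: R = R_cond + R_conv = 4.763 m·K/W; Q = 57.5/4.763 = 12.1 W/m.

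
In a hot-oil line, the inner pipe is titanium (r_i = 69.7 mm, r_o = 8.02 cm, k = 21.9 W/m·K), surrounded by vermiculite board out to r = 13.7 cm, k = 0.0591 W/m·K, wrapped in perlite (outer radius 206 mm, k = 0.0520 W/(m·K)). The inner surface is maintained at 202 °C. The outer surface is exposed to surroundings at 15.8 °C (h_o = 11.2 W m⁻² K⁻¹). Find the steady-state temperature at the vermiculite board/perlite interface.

Treat each layer as a resistance in series:
  R'_titanium = ln(0.0802/0.0697)/(2πk) = 0.1403/(2π·21.9) = 0.001020 m·K/W
  R'_vermiculite board = ln(0.137/0.0802)/(2πk) = 0.5355/(2π·0.0591) = 1.442 m·K/W
  R'_perlite = ln(0.206/0.137)/(2πk) = 0.4079/(2π·0.0520) = 1.248 m·K/W
  R'_conv,out = 1/(2πr h) = 1/(2π·0.206·11.2) = 0.06898 m·K/W
ΣR = 0.001020 + 1.442 + 1.248 + 0.06898 = 2.760 m·K/W
Q' = ΔT/ΣR = (202 °C − 15.8 °C)/2.760 = 67.46 W/m
From the inner boundary to the vermiculite board/perlite interface, ΣR_partial = 1.443 m·K/W.
T_interface = T_in − Q'·ΣR_partial = 202 °C − (67.46)(1.443) = 105 °C

T = 105 °C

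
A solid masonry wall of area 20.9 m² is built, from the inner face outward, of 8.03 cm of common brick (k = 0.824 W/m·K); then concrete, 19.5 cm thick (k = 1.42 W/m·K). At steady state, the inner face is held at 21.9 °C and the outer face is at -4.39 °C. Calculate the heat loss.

Q = 2.34 kW

Treat each layer as a resistance in series:
  R_common brick = L/(kA) = 0.0803/(0.824·20.9) = 0.004663 K/W
  R_concrete = L/(kA) = 0.195/(1.42·20.9) = 0.006571 K/W
ΣR = 0.004663 + 0.006571 = 0.01123 K/W
Q = ΔT/ΣR = (21.9 °C − -4.39 °C)/0.01123 = 2340 W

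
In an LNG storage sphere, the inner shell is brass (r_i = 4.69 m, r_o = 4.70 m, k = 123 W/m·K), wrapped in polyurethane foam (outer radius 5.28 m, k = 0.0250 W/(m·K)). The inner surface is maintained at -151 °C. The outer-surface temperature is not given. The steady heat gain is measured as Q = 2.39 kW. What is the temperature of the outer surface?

Sum the resistances:
  R_brass = (1/4.69 − 1/4.70)/(4πk) = 4.537×10^-4/(4π·123) = 2.935×10^-7 K/W
  R_polyurethane foam = (1/4.70 − 1/5.28)/(4πk) = 0.02337/(4π·0.0250) = 0.07440 K/W
ΣR = 0.07440 K/W
ΔT = Q·ΣR = 2390 × 0.07440 = 177.8 K
Heat flows inward, so T_out = T_in + ΔT = -151 + 177.8 = 26.8 °C

T_out = 26.8 °C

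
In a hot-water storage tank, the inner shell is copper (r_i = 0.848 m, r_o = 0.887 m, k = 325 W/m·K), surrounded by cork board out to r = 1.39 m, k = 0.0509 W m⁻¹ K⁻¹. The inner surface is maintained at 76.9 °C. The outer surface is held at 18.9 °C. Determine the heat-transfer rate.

Resistance network (inner→outer):
  R_copper = (1/0.848 − 1/0.887)/(4πk) = 0.05185/(4π·325) = 1.270×10^-5 K/W
  R_cork board = (1/0.887 − 1/1.39)/(4πk) = 0.4080/(4π·0.0509) = 0.6378 K/W
ΣR = 1.270×10^-5 + 0.6378 = 0.6378 K/W
Q = ΔT/ΣR = (76.9 °C − 18.9 °C)/0.6378 = 90.9 W

Q = 90.9 W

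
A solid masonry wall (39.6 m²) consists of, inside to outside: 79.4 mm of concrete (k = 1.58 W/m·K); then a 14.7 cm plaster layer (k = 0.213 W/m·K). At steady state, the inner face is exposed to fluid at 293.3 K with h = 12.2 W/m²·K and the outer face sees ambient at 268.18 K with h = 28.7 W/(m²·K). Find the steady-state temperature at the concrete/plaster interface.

T = 289.4 K

Series thermal resistances, inner to outer:
  R_conv,in = 1/(hA) = 1/(12.2·39.6) = 0.002070 K/W
  R_concrete = L/(kA) = 0.0794/(1.58·39.6) = 0.001269 K/W
  R_plaster = L/(kA) = 0.147/(0.213·39.6) = 0.01743 K/W
  R_conv,out = 1/(hA) = 1/(28.7·39.6) = 8.799×10^-4 K/W
ΣR = 0.002070 + 0.001269 + 0.01743 + 8.799×10^-4 = 0.02165 K/W
Q = ΔT/ΣR = (293.3 K − 268.18 K)/0.02165 = 1160 W
From the inner boundary to the concrete/plaster interface, ΣR_partial = 0.003339 K/W.
T_interface = T_in − Q·ΣR_partial = 293.3 K − (1160)(0.003339) = 289.4 K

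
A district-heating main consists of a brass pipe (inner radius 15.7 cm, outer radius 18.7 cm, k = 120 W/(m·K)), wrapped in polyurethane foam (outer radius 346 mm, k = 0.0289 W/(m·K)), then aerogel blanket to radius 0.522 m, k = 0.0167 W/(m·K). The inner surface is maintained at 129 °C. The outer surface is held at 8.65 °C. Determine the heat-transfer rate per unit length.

Q' = 16.5 W/m

Resistance network (inner→outer):
  R'_brass = ln(0.187/0.157)/(2πk) = 0.1749/(2π·120) = 2.319×10^-4 m·K/W
  R'_polyurethane foam = ln(0.346/0.187)/(2πk) = 0.6153/(2π·0.0289) = 3.389 m·K/W
  R'_aerogel blanket = ln(0.522/0.346)/(2πk) = 0.4112/(2π·0.0167) = 3.919 m·K/W
ΣR = 2.319×10^-4 + 3.389 + 3.919 = 7.308 m·K/W
Q' = ΔT/ΣR = (129 °C − 8.65 °C)/7.308 = 16.5 W/m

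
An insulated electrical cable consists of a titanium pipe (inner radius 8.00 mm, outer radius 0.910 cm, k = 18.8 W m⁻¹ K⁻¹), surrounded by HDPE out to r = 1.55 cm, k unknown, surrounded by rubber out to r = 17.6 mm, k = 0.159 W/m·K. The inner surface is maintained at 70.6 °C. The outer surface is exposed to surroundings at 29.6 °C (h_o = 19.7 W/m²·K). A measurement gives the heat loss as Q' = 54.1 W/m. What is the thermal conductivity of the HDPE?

k = 0.497 W/m·K

ΣR = ΔT/Q' = |70.6 − 29.6|/54.1 = 0.7579 m·K/W
Known resistances:
  R'_titanium = ln(0.00910/0.00800)/(2πk) = 0.1288/(2π·18.8) = 0.001091 m·K/W
  R'_rubber = ln(0.0176/0.0155)/(2πk) = 0.1271/(2π·0.159) = 0.1272 m·K/W
  R'_conv,out = 1/(2πr h) = 1/(2π·0.0176·19.7) = 0.4590 m·K/W
R_HDPE = ΣR − ΣR_known = 0.7579 − 0.5873 = 0.1706 m·K/W
ln(r₂/r₁)/(2πk) = 0.1706 ⇒ k = 0.5326/(2π·0.1706) = 0.497 W/m·K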